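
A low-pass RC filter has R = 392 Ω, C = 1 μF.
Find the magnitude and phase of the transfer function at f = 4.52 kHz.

Step 1 — Angular frequency: ω = 2π·4520 = 2.84e+04 rad/s.
Step 2 — Transfer function: H(jω) = 1/(1 + jωRC).
Step 3 — Denominator: 1 + jωRC = 1 + j·2.84e+04·392·1e-06 = 1 + j11.13.
Step 4 — H = 0.008004 - j0.08911.
Step 5 — Magnitude: |H| = 0.08946 (-21.0 dB); phase: φ = -84.9°.

|H| = 0.08946 (-21.0 dB), φ = -84.9°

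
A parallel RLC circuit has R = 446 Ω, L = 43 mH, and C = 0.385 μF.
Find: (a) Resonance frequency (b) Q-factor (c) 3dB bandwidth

Step 1 — Resonance: ω₀ = 1/√(LC) = 1/√(0.043·3.85e-07) = 7772 rad/s.
Step 2 — f₀ = ω₀/(2π) = 1237 Hz.
Step 3 — Parallel Q: Q = R/(ω₀L) = 446/(7772·0.043) = 1.335.
Step 4 — Bandwidth: Δω = ω₀/Q = 5824 rad/s; BW = Δω/(2π) = 926.9 Hz.

(a) f₀ = 1237 Hz  (b) Q = 1.335  (c) BW = 926.9 Hz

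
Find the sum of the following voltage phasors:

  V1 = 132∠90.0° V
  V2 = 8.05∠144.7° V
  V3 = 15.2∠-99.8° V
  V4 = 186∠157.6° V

Step 1 — Convert each phasor to rectangular form:
  V1 = 132·(cos(90.0°) + j·sin(90.0°)) = 0 + j132 V
  V2 = 8.05·(cos(144.7°) + j·sin(144.7°)) = -6.57 + j4.652 V
  V3 = 15.2·(cos(-99.8°) + j·sin(-99.8°)) = -2.587 - j14.98 V
  V4 = 186·(cos(157.6°) + j·sin(157.6°)) = -172 + j70.88 V
Step 2 — Sum components: V_total = -181.1 + j192.6 V.
Step 3 — Convert to polar: |V_total| = 264.4 V, ∠V_total = 133.2°.

V_total = 264.4∠133.2° V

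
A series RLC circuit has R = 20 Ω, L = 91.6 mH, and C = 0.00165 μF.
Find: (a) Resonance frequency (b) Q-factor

Step 1 — Resonance condition Im(Z)=0 gives ω₀ = 1/√(LC).
Step 2 — ω₀ = 1/√(0.0916·1.65e-09) = 8.134e+04 rad/s.
Step 3 — f₀ = ω₀/(2π) = 1.295e+04 Hz.
Step 4 — Series Q: Q = ω₀L/R = 8.134e+04·0.0916/20 = 372.5.

(a) f₀ = 1.295e+04 Hz  (b) Q = 372.5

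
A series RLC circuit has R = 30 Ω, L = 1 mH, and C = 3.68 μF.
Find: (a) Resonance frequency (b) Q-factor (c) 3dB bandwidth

Step 1 — Resonance: ω₀ = 1/√(LC) = 1/√(0.001·3.68e-06) = 1.648e+04 rad/s.
Step 2 — f₀ = ω₀/(2π) = 2624 Hz.
Step 3 — Series Q: Q = ω₀L/R = 1.648e+04·0.001/30 = 0.5495.
Step 4 — Bandwidth: Δω = ω₀/Q = 3e+04 rad/s; BW = Δω/(2π) = 4775 Hz.

(a) f₀ = 2624 Hz  (b) Q = 0.5495  (c) BW = 4775 Hz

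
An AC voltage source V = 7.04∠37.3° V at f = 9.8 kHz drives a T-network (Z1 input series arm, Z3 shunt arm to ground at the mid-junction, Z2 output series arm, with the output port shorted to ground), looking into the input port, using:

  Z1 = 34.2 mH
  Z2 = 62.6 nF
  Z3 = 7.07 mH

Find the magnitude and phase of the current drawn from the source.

Step 1 — Angular frequency: ω = 2π·f = 2π·9800 = 6.158e+04 rad/s.
Step 2 — Component impedances:
  Z1: Z = jωL = j·6.158e+04·0.0342 = 0 + j2106 Ω
  Z2: Z = 1/(jωC) = -j/(ω·C) = 0 - j259.4 Ω
  Z3: Z = jωL = j·6.158e+04·0.00707 = 0 + j435.3 Ω
Step 3 — With the output port shorted to ground, the output series arm Z2 runs from the junction to ground; the shunt arm Z3 also runs from the junction to ground. They appear in parallel: Z3 || Z2 = 0 - j642 Ω.
Step 4 — Series with input arm Z1: Z_in = Z1 + (Z3 || Z2) = 0 + j1464 Ω = 1464∠90.0° Ω.
Step 5 — Source phasor: V = 7.04∠37.3° V = 5.6 + j4.266 V.
Step 6 — Ohm's law: I = V / Z_total = (5.6 + j4.266) / (0 + j1464) = 0.002914 - j0.003826 A.
Step 7 — Convert to polar: |I| = 0.004809 A, ∠I = -52.7°.

I = 0.004809∠-52.7° A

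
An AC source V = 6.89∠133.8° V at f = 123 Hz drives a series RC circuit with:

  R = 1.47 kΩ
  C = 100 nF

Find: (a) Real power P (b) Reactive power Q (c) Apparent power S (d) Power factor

Step 1 — Angular frequency: ω = 2π·f = 2π·123 = 772.8 rad/s.
Step 2 — Component impedances:
  R: Z = R = 1470 Ω
  C: Z = 1/(jωC) = -j/(ω·C) = 0 - j1.294e+04 Ω
Step 3 — Series combination: Z_total = R + C = 1470 - j1.294e+04 Ω = 1.302e+04∠-83.5° Ω.
Step 4 — Source phasor: V = 6.89∠133.8° V = -4.769 + j4.973 V.
Step 5 — Current: I = V / Z = -0.0004208 - j0.0003208 A = 0.0005291∠-142.7° A.
Step 6 — Complex power: S = V·I* = 0.0004115 - j0.003622 VA.
Step 7 — Real power: P = Re(S) = 0.0004115 W.
Step 8 — Reactive power: Q = Im(S) = -0.003622 VAR.
Step 9 — Apparent power: |S| = 0.003645 VA.
Step 10 — Power factor: PF = P/|S| = 0.1129 (leading).

(a) P = 0.0004115 W  (b) Q = -0.003622 VAR  (c) S = 0.003645 VA  (d) PF = 0.1129 (leading)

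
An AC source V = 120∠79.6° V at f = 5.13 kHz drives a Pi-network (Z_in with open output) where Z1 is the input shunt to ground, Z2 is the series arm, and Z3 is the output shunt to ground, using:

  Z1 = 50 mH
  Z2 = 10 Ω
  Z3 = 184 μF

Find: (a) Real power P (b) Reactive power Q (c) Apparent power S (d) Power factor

Step 1 — Angular frequency: ω = 2π·f = 2π·5130 = 3.223e+04 rad/s.
Step 2 — Component impedances:
  Z1: Z = jωL = j·3.223e+04·0.05 = 0 + j1612 Ω
  Z2: Z = R = 10 Ω
  Z3: Z = 1/(jωC) = -j/(ω·C) = 0 - j0.1686 Ω
Step 3 — With open output, the series arm Z2 and the output shunt Z3 appear in series to ground: Z2 + Z3 = 10 - j0.1686 Ω.
Step 4 — Parallel with input shunt Z1: Z_in = Z1 || (Z2 + Z3) = 10 - j0.1066 Ω = 10∠-0.6° Ω.
Step 5 — Source phasor: V = 120∠79.6° V = 21.66 + j118 V.
Step 6 — Current: I = V / Z = 2.04 + j11.82 A = 12∠80.2° A.
Step 7 — Complex power: S = V·I* = 1440 - j15.34 VA.
Step 8 — Real power: P = Re(S) = 1440 W.
Step 9 — Reactive power: Q = Im(S) = -15.34 VAR.
Step 10 — Apparent power: |S| = 1440 VA.
Step 11 — Power factor: PF = P/|S| = 0.9999 (leading).

(a) P = 1440 W  (b) Q = -15.34 VAR  (c) S = 1440 VA  (d) PF = 0.9999 (leading)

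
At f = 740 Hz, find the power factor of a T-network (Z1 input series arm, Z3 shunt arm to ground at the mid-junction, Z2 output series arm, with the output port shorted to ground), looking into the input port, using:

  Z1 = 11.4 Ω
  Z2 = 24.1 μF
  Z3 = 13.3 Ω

Step 1 — Angular frequency: ω = 2π·f = 2π·740 = 4650 rad/s.
Step 2 — Component impedances:
  Z1: Z = R = 11.4 Ω
  Z2: Z = 1/(jωC) = -j/(ω·C) = 0 - j8.924 Ω
  Z3: Z = R = 13.3 Ω
Step 3 — With the output port shorted to ground, the output series arm Z2 runs from the junction to ground; the shunt arm Z3 also runs from the junction to ground. They appear in parallel: Z3 || Z2 = 4.129 - j6.154 Ω.
Step 4 — Series with input arm Z1: Z_in = Z1 + (Z3 || Z2) = 15.53 - j6.154 Ω = 16.7∠-21.6° Ω.
Step 5 — Power factor: PF = cos(φ) = Re(Z)/|Z| = 15.529/16.704 = 0.9297.
Step 6 — Type: Im(Z) = -6.154 ⇒ leading (phase φ = -21.6°).

PF = 0.9297 (leading, φ = -21.6°)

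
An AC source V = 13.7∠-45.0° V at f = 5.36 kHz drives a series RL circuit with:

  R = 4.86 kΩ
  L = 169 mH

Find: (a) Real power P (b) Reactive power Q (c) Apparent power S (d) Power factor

Step 1 — Angular frequency: ω = 2π·f = 2π·5360 = 3.368e+04 rad/s.
Step 2 — Component impedances:
  R: Z = R = 4860 Ω
  L: Z = jωL = j·3.368e+04·0.169 = 0 + j5692 Ω
Step 3 — Series combination: Z_total = R + L = 4860 + j5692 Ω = 7484∠49.5° Ω.
Step 4 — Source phasor: V = 13.7∠-45.0° V = 9.687 - j9.687 V.
Step 5 — Current: I = V / Z = -0.0001438 - j0.001825 A = 0.001831∠-94.5° A.
Step 6 — Complex power: S = V·I* = 0.01628 + j0.01907 VA.
Step 7 — Real power: P = Re(S) = 0.01628 W.
Step 8 — Reactive power: Q = Im(S) = 0.01907 VAR.
Step 9 — Apparent power: |S| = 0.02508 VA.
Step 10 — Power factor: PF = P/|S| = 0.6494 (lagging).

(a) P = 0.01628 W  (b) Q = 0.01907 VAR  (c) S = 0.02508 VA  (d) PF = 0.6494 (lagging)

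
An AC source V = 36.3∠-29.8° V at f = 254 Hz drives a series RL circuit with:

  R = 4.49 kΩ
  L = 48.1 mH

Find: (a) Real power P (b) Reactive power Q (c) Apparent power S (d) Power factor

Step 1 — Angular frequency: ω = 2π·f = 2π·254 = 1596 rad/s.
Step 2 — Component impedances:
  R: Z = R = 4490 Ω
  L: Z = jωL = j·1596·0.0481 = 0 + j76.76 Ω
Step 3 — Series combination: Z_total = R + L = 4490 + j76.76 Ω = 4491∠1.0° Ω.
Step 4 — Source phasor: V = 36.3∠-29.8° V = 31.5 - j18.04 V.
Step 5 — Current: I = V / Z = 0.006945 - j0.004137 A = 0.008083∠-30.8° A.
Step 6 — Complex power: S = V·I* = 0.2934 + j0.005016 VA.
Step 7 — Real power: P = Re(S) = 0.2934 W.
Step 8 — Reactive power: Q = Im(S) = 0.005016 VAR.
Step 9 — Apparent power: |S| = 0.2934 VA.
Step 10 — Power factor: PF = P/|S| = 0.9999 (lagging).

(a) P = 0.2934 W  (b) Q = 0.005016 VAR  (c) S = 0.2934 VA  (d) PF = 0.9999 (lagging)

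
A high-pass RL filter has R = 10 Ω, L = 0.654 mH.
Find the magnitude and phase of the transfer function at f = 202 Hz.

Step 1 — Angular frequency: ω = 2π·202 = 1269 rad/s.
Step 2 — Transfer function: H(jω) = jωL/(R + jωL).
Step 3 — Numerator jωL = j·0.8301; denominator R + jωL = 10 + j0.8301.
Step 4 — H = 0.006843 + j0.08244.
Step 5 — Magnitude: |H| = 0.08272 (-21.6 dB); phase: φ = 85.3°.

|H| = 0.08272 (-21.6 dB), φ = 85.3°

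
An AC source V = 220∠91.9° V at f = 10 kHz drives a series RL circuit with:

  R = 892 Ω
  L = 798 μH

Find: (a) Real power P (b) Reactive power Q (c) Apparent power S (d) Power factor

Step 1 — Angular frequency: ω = 2π·f = 2π·1e+04 = 6.283e+04 rad/s.
Step 2 — Component impedances:
  R: Z = R = 892 Ω
  L: Z = jωL = j·6.283e+04·0.000798 = 0 + j50.14 Ω
Step 3 — Series combination: Z_total = R + L = 892 + j50.14 Ω = 893.4∠3.2° Ω.
Step 4 — Source phasor: V = 220∠91.9° V = -7.294 + j219.9 V.
Step 5 — Current: I = V / Z = 0.005661 + j0.2462 A = 0.2462∠88.7° A.
Step 6 — Complex power: S = V·I* = 54.09 + j3.04 VA.
Step 7 — Real power: P = Re(S) = 54.09 W.
Step 8 — Reactive power: Q = Im(S) = 3.04 VAR.
Step 9 — Apparent power: |S| = 54.17 VA.
Step 10 — Power factor: PF = P/|S| = 0.9984 (lagging).

(a) P = 54.09 W  (b) Q = 3.04 VAR  (c) S = 54.17 VA  (d) PF = 0.9984 (lagging)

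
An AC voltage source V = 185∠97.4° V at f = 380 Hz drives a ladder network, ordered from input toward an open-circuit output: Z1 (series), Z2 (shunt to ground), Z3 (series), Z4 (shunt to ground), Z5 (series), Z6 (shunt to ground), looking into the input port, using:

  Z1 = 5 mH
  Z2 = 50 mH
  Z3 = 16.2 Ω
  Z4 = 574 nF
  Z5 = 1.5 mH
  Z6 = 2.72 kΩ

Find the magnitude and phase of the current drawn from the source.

Step 1 — Angular frequency: ω = 2π·f = 2π·380 = 2388 rad/s.
Step 2 — Component impedances:
  Z1: Z = jωL = j·2388·0.005 = 0 + j11.94 Ω
  Z2: Z = jωL = j·2388·0.05 = 0 + j119.4 Ω
  Z3: Z = R = 16.2 Ω
  Z4: Z = 1/(jωC) = -j/(ω·C) = 0 - j729.7 Ω
  Z5: Z = jωL = j·2388·0.0015 = 0 + j3.581 Ω
  Z6: Z = R = 2720 Ω
Step 3 — Ladder network (open output): work backward from the far end, alternating series and parallel combinations. Z_in = 7.989 + j153.9 Ω = 154.1∠87.0° Ω.
Step 4 — Source phasor: V = 185∠97.4° V = -23.83 + j183.5 V.
Step 5 — Ohm's law: I = V / Z_total = (-23.83 + j183.5) / (7.989 + j153.9) = 1.181 + j0.2162 A.
Step 6 — Convert to polar: |I| = 1.201 A, ∠I = 10.4°.

I = 1.201∠10.4° A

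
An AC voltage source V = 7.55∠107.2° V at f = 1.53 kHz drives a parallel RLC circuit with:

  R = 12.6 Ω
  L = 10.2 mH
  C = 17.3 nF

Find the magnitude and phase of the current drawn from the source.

Step 1 — Angular frequency: ω = 2π·f = 2π·1530 = 9613 rad/s.
Step 2 — Component impedances:
  R: Z = R = 12.6 Ω
  L: Z = jωL = j·9613·0.0102 = 0 + j98.06 Ω
  C: Z = 1/(jωC) = -j/(ω·C) = 0 - j6013 Ω
Step 3 — Parallel combination: 1/Z_total = 1/R + 1/L + 1/C; Z_total = 12.4 + j1.568 Ω = 12.5∠7.2° Ω.
Step 4 — Source phasor: V = 7.55∠107.2° V = -2.233 + j7.212 V.
Step 5 — Ohm's law: I = V / Z_total = (-2.233 + j7.212) / (12.4 + j1.568) = -0.1048 + j0.5948 A.
Step 6 — Convert to polar: |I| = 0.604 A, ∠I = 100.0°.

I = 0.604∠100.0° A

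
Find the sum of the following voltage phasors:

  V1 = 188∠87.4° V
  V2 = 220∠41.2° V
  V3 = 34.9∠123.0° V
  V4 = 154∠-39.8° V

Step 1 — Convert each phasor to rectangular form:
  V1 = 188·(cos(87.4°) + j·sin(87.4°)) = 8.528 + j187.8 V
  V2 = 220·(cos(41.2°) + j·sin(41.2°)) = 165.5 + j144.9 V
  V3 = 34.9·(cos(123.0°) + j·sin(123.0°)) = -19.01 + j29.27 V
  V4 = 154·(cos(-39.8°) + j·sin(-39.8°)) = 118.3 - j98.58 V
Step 2 — Sum components: V_total = 273.4 + j263.4 V.
Step 3 — Convert to polar: |V_total| = 379.6 V, ∠V_total = 43.9°.

V_total = 379.6∠43.9° V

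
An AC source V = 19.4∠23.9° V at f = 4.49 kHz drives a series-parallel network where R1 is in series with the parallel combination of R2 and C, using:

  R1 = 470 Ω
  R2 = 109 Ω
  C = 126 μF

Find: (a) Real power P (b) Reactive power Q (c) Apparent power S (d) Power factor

Step 1 — Angular frequency: ω = 2π·f = 2π·4490 = 2.821e+04 rad/s.
Step 2 — Component impedances:
  R1: Z = R = 470 Ω
  R2: Z = R = 109 Ω
  C: Z = 1/(jωC) = -j/(ω·C) = 0 - j0.2813 Ω
Step 3 — Parallel branch: R2 || C = 1/(1/R2 + 1/C) = 0.0007261 - j0.2813 Ω.
Step 4 — Series with R1: Z_total = R1 + (R2 || C) = 470 - j0.2813 Ω = 470∠-0.0° Ω.
Step 5 — Source phasor: V = 19.4∠23.9° V = 17.74 + j7.86 V.
Step 6 — Current: I = V / Z = 0.03773 + j0.01675 A = 0.04128∠23.9° A.
Step 7 — Complex power: S = V·I* = 0.8008 - j0.0004793 VA.
Step 8 — Real power: P = Re(S) = 0.8008 W.
Step 9 — Reactive power: Q = Im(S) = -0.0004793 VAR.
Step 10 — Apparent power: |S| = 0.8008 VA.
Step 11 — Power factor: PF = P/|S| = 1 (leading).

(a) P = 0.8008 W  (b) Q = -0.0004793 VAR  (c) S = 0.8008 VA  (d) PF = 1 (leading)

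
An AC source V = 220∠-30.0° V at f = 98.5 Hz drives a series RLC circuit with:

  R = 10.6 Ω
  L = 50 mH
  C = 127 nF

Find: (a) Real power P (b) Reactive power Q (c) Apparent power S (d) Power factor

Step 1 — Angular frequency: ω = 2π·f = 2π·98.5 = 618.9 rad/s.
Step 2 — Component impedances:
  R: Z = R = 10.6 Ω
  L: Z = jωL = j·618.9·0.05 = 0 + j30.94 Ω
  C: Z = 1/(jωC) = -j/(ω·C) = 0 - j1.272e+04 Ω
Step 3 — Series combination: Z_total = R + L + C = 10.6 - j1.269e+04 Ω = 1.269e+04∠-90.0° Ω.
Step 4 — Source phasor: V = 220∠-30.0° V = 190.5 - j110 V.
Step 5 — Current: I = V / Z = 0.00868 + j0.015 A = 0.01733∠60.0° A.
Step 6 — Complex power: S = V·I* = 0.003185 - j3.813 VA.
Step 7 — Real power: P = Re(S) = 0.003185 W.
Step 8 — Reactive power: Q = Im(S) = -3.813 VAR.
Step 9 — Apparent power: |S| = 3.813 VA.
Step 10 — Power factor: PF = P/|S| = 0.0008352 (leading).

(a) P = 0.003185 W  (b) Q = -3.813 VAR  (c) S = 3.813 VA  (d) PF = 0.0008352 (leading)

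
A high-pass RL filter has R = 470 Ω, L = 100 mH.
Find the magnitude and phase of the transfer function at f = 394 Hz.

Step 1 — Angular frequency: ω = 2π·394 = 2476 rad/s.
Step 2 — Transfer function: H(jω) = jωL/(R + jωL).
Step 3 — Numerator jωL = j·247.6; denominator R + jωL = 470 + j247.6.
Step 4 — H = 0.2172 + j0.4123.
Step 5 — Magnitude: |H| = 0.466 (-6.6 dB); phase: φ = 62.2°.

|H| = 0.466 (-6.6 dB), φ = 62.2°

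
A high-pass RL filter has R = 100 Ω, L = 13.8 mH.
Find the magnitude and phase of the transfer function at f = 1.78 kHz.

Step 1 — Angular frequency: ω = 2π·1780 = 1.118e+04 rad/s.
Step 2 — Transfer function: H(jω) = jωL/(R + jωL).
Step 3 — Numerator jωL = j·154.3; denominator R + jωL = 100 + j154.3.
Step 4 — H = 0.7043 + j0.4563.
Step 5 — Magnitude: |H| = 0.8392 (-1.5 dB); phase: φ = 32.9°.

|H| = 0.8392 (-1.5 dB), φ = 32.9°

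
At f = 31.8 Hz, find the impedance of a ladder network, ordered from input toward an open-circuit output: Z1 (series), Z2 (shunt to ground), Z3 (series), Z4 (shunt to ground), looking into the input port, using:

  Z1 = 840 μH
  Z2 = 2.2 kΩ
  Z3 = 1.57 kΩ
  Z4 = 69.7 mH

Step 1 — Angular frequency: ω = 2π·f = 2π·31.8 = 199.8 rad/s.
Step 2 — Component impedances:
  Z1: Z = jωL = j·199.8·0.00084 = 0 + j0.1678 Ω
  Z2: Z = R = 2200 Ω
  Z3: Z = R = 1570 Ω
  Z4: Z = jωL = j·199.8·0.0697 = 0 + j13.93 Ω
Step 3 — Ladder network (open output): work backward from the far end, alternating series and parallel combinations. Z_in = 916.2 + j4.91 Ω = 916.2∠0.3° Ω.

Z = 916.2 + j4.91 Ω = 916.2∠0.3° Ω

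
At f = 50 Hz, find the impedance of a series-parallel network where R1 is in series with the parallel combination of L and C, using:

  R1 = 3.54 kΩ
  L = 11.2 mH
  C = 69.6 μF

Step 1 — Angular frequency: ω = 2π·f = 2π·50 = 314.2 rad/s.
Step 2 — Component impedances:
  R1: Z = R = 3540 Ω
  L: Z = jωL = j·314.2·0.0112 = 0 + j3.519 Ω
  C: Z = 1/(jωC) = -j/(ω·C) = 0 - j45.73 Ω
Step 3 — Parallel branch: L || C = 1/(1/L + 1/C) = 0 + j3.812 Ω.
Step 4 — Series with R1: Z_total = R1 + (L || C) = 3540 + j3.812 Ω = 3540∠0.1° Ω.

Z = 3540 + j3.812 Ω = 3540∠0.1° Ω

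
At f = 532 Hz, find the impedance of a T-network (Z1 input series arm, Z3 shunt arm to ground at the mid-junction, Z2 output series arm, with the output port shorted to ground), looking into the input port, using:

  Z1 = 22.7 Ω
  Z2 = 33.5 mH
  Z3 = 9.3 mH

Step 1 — Angular frequency: ω = 2π·f = 2π·532 = 3343 rad/s.
Step 2 — Component impedances:
  Z1: Z = R = 22.7 Ω
  Z2: Z = jωL = j·3343·0.0335 = 0 + j112 Ω
  Z3: Z = jωL = j·3343·0.0093 = 0 + j31.09 Ω
Step 3 — With the output port shorted to ground, the output series arm Z2 runs from the junction to ground; the shunt arm Z3 also runs from the junction to ground. They appear in parallel: Z3 || Z2 = 0 + j24.33 Ω.
Step 4 — Series with input arm Z1: Z_in = Z1 + (Z3 || Z2) = 22.7 + j24.33 Ω = 33.28∠47.0° Ω.

Z = 22.7 + j24.33 Ω = 33.28∠47.0° Ω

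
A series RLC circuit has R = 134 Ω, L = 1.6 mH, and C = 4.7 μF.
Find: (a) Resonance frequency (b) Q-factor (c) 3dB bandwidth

Step 1 — Resonance: ω₀ = 1/√(LC) = 1/√(0.0016·4.7e-06) = 1.153e+04 rad/s.
Step 2 — f₀ = ω₀/(2π) = 1835 Hz.
Step 3 — Series Q: Q = ω₀L/R = 1.153e+04·0.0016/134 = 0.1377.
Step 4 — Bandwidth: Δω = ω₀/Q = 8.375e+04 rad/s; BW = Δω/(2π) = 1.333e+04 Hz.

(a) f₀ = 1835 Hz  (b) Q = 0.1377  (c) BW = 1.333e+04 Hz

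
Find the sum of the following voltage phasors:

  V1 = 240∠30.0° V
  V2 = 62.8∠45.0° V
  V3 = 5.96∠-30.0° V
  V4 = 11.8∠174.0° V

Step 1 — Convert each phasor to rectangular form:
  V1 = 240·(cos(30.0°) + j·sin(30.0°)) = 207.8 + j120 V
  V2 = 62.8·(cos(45.0°) + j·sin(45.0°)) = 44.41 + j44.41 V
  V3 = 5.96·(cos(-30.0°) + j·sin(-30.0°)) = 5.162 - j2.98 V
  V4 = 11.8·(cos(174.0°) + j·sin(174.0°)) = -11.74 + j1.233 V
Step 2 — Sum components: V_total = 245.7 + j162.7 V.
Step 3 — Convert to polar: |V_total| = 294.6 V, ∠V_total = 33.5°.

V_total = 294.6∠33.5° V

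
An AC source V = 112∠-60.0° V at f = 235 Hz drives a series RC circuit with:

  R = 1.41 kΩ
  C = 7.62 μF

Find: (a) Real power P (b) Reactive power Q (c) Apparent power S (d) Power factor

Step 1 — Angular frequency: ω = 2π·f = 2π·235 = 1477 rad/s.
Step 2 — Component impedances:
  R: Z = R = 1410 Ω
  C: Z = 1/(jωC) = -j/(ω·C) = 0 - j88.88 Ω
Step 3 — Series combination: Z_total = R + C = 1410 - j88.88 Ω = 1413∠-3.6° Ω.
Step 4 — Source phasor: V = 112∠-60.0° V = 56 - j96.99 V.
Step 5 — Current: I = V / Z = 0.04388 - j0.06602 A = 0.07928∠-56.4° A.
Step 6 — Complex power: S = V·I* = 8.861 - j0.5586 VA.
Step 7 — Real power: P = Re(S) = 8.861 W.
Step 8 — Reactive power: Q = Im(S) = -0.5586 VAR.
Step 9 — Apparent power: |S| = 8.879 VA.
Step 10 — Power factor: PF = P/|S| = 0.998 (leading).

(a) P = 8.861 W  (b) Q = -0.5586 VAR  (c) S = 8.879 VA  (d) PF = 0.998 (leading)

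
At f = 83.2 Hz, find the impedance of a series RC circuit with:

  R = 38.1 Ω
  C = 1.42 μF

Step 1 — Angular frequency: ω = 2π·f = 2π·83.2 = 522.8 rad/s.
Step 2 — Component impedances:
  R: Z = R = 38.1 Ω
  C: Z = 1/(jωC) = -j/(ω·C) = 0 - j1347 Ω
Step 3 — Series combination: Z_total = R + C = 38.1 - j1347 Ω = 1348∠-88.4° Ω.

Z = 38.1 - j1347 Ω = 1348∠-88.4° Ω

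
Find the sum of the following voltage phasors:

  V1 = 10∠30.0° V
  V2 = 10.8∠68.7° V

Step 1 — Convert each phasor to rectangular form:
  V1 = 10·(cos(30.0°) + j·sin(30.0°)) = 8.66 + j5 V
  V2 = 10.8·(cos(68.7°) + j·sin(68.7°)) = 3.923 + j10.06 V
Step 2 — Sum components: V_total = 12.58 + j15.06 V.
Step 3 — Convert to polar: |V_total| = 19.63 V, ∠V_total = 50.1°.

V_total = 19.63∠50.1° V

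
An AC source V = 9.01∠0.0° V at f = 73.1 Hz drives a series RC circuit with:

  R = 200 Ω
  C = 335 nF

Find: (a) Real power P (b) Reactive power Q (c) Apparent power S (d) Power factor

Step 1 — Angular frequency: ω = 2π·f = 2π·73.1 = 459.3 rad/s.
Step 2 — Component impedances:
  R: Z = R = 200 Ω
  C: Z = 1/(jωC) = -j/(ω·C) = 0 - j6499 Ω
Step 3 — Series combination: Z_total = R + C = 200 - j6499 Ω = 6502∠-88.2° Ω.
Step 4 — Source phasor: V = 9.01∠0.0° V = 9.01 V.
Step 5 — Current: I = V / Z = 4.262e-05 + j0.001385 A = 0.001386∠88.2° A.
Step 6 — Complex power: S = V·I* = 0.000384 - j0.01248 VA.
Step 7 — Real power: P = Re(S) = 0.000384 W.
Step 8 — Reactive power: Q = Im(S) = -0.01248 VAR.
Step 9 — Apparent power: |S| = 0.01248 VA.
Step 10 — Power factor: PF = P/|S| = 0.03076 (leading).

(a) P = 0.000384 W  (b) Q = -0.01248 VAR  (c) S = 0.01248 VA  (d) PF = 0.03076 (leading)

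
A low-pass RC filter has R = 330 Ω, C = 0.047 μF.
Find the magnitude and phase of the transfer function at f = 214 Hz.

Step 1 — Angular frequency: ω = 2π·214 = 1345 rad/s.
Step 2 — Transfer function: H(jω) = 1/(1 + jωRC).
Step 3 — Denominator: 1 + jωRC = 1 + j·1345·330·4.7e-08 = 1 + j0.02085.
Step 4 — H = 0.9996 - j0.02085.
Step 5 — Magnitude: |H| = 0.9998 (-0.0 dB); phase: φ = -1.2°.

|H| = 0.9998 (-0.0 dB), φ = -1.2°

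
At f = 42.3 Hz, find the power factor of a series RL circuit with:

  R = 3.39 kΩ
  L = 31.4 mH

Step 1 — Angular frequency: ω = 2π·f = 2π·42.3 = 265.8 rad/s.
Step 2 — Component impedances:
  R: Z = R = 3390 Ω
  L: Z = jωL = j·265.8·0.0314 = 0 + j8.345 Ω
Step 3 — Series combination: Z_total = R + L = 3390 + j8.345 Ω = 3390∠0.1° Ω.
Step 4 — Power factor: PF = cos(φ) = Re(Z)/|Z| = 3390/3390 = 1.
Step 5 — Type: Im(Z) = 8.345 ⇒ lagging (phase φ = 0.1°).

PF = 1 (lagging, φ = 0.1°)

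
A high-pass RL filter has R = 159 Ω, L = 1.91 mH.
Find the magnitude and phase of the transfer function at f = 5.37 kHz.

Step 1 — Angular frequency: ω = 2π·5370 = 3.374e+04 rad/s.
Step 2 — Transfer function: H(jω) = jωL/(R + jωL).
Step 3 — Numerator jωL = j·64.44; denominator R + jωL = 159 + j64.44.
Step 4 — H = 0.1411 + j0.3481.
Step 5 — Magnitude: |H| = 0.3756 (-8.5 dB); phase: φ = 67.9°.

|H| = 0.3756 (-8.5 dB), φ = 67.9°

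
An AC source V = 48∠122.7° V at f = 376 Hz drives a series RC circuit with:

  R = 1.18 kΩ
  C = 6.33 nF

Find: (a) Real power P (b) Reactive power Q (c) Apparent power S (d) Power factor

Step 1 — Angular frequency: ω = 2π·f = 2π·376 = 2362 rad/s.
Step 2 — Component impedances:
  R: Z = R = 1180 Ω
  C: Z = 1/(jωC) = -j/(ω·C) = 0 - j6.687e+04 Ω
Step 3 — Series combination: Z_total = R + C = 1180 - j6.687e+04 Ω = 6.688e+04∠-89.0° Ω.
Step 4 — Source phasor: V = 48∠122.7° V = -25.93 + j40.39 V.
Step 5 — Current: I = V / Z = -0.0006107 - j0.000377 A = 0.0007177∠-148.3° A.
Step 6 — Complex power: S = V·I* = 0.0006078 - j0.03444 VA.
Step 7 — Real power: P = Re(S) = 0.0006078 W.
Step 8 — Reactive power: Q = Im(S) = -0.03444 VAR.
Step 9 — Apparent power: |S| = 0.03445 VA.
Step 10 — Power factor: PF = P/|S| = 0.01764 (leading).

(a) P = 0.0006078 W  (b) Q = -0.03444 VAR  (c) S = 0.03445 VA  (d) PF = 0.01764 (leading)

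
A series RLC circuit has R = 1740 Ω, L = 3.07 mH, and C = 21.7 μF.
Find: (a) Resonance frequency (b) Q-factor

Step 1 — Resonance condition Im(Z)=0 gives ω₀ = 1/√(LC).
Step 2 — ω₀ = 1/√(0.00307·2.17e-05) = 3874 rad/s.
Step 3 — f₀ = ω₀/(2π) = 616.6 Hz.
Step 4 — Series Q: Q = ω₀L/R = 3874·0.00307/1740 = 0.006836.

(a) f₀ = 616.6 Hz  (b) Q = 0.006836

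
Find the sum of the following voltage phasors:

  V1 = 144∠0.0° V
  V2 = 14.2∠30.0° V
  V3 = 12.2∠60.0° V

Step 1 — Convert each phasor to rectangular form:
  V1 = 144·(cos(0.0°) + j·sin(0.0°)) = 144 V
  V2 = 14.2·(cos(30.0°) + j·sin(30.0°)) = 12.3 + j7.1 V
  V3 = 12.2·(cos(60.0°) + j·sin(60.0°)) = 6.1 + j10.57 V
Step 2 — Sum components: V_total = 162.4 + j17.67 V.
Step 3 — Convert to polar: |V_total| = 163.4 V, ∠V_total = 6.2°.

V_total = 163.4∠6.2° V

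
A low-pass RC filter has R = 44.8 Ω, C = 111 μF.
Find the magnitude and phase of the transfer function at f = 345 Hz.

Step 1 — Angular frequency: ω = 2π·345 = 2168 rad/s.
Step 2 — Transfer function: H(jω) = 1/(1 + jωRC).
Step 3 — Denominator: 1 + jωRC = 1 + j·2168·44.8·0.000111 = 1 + j10.78.
Step 4 — H = 0.008533 - j0.09198.
Step 5 — Magnitude: |H| = 0.09237 (-20.7 dB); phase: φ = -84.7°.

|H| = 0.09237 (-20.7 dB), φ = -84.7°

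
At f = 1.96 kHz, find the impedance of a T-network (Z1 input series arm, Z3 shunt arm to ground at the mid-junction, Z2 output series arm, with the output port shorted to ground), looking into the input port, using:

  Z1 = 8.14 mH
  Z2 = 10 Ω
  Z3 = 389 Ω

Step 1 — Angular frequency: ω = 2π·f = 2π·1960 = 1.232e+04 rad/s.
Step 2 — Component impedances:
  Z1: Z = jωL = j·1.232e+04·0.00814 = 0 + j100.2 Ω
  Z2: Z = R = 10 Ω
  Z3: Z = R = 389 Ω
Step 3 — With the output port shorted to ground, the output series arm Z2 runs from the junction to ground; the shunt arm Z3 also runs from the junction to ground. They appear in parallel: Z3 || Z2 = 9.749 Ω.
Step 4 — Series with input arm Z1: Z_in = Z1 + (Z3 || Z2) = 9.749 + j100.2 Ω = 100.7∠84.4° Ω.

Z = 9.749 + j100.2 Ω = 100.7∠84.4° Ω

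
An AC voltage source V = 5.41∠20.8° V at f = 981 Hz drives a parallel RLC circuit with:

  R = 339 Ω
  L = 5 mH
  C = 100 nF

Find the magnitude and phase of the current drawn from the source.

Step 1 — Angular frequency: ω = 2π·f = 2π·981 = 6164 rad/s.
Step 2 — Component impedances:
  R: Z = R = 339 Ω
  L: Z = jωL = j·6164·0.005 = 0 + j30.82 Ω
  C: Z = 1/(jωC) = -j/(ω·C) = 0 - j1622 Ω
Step 3 — Parallel combination: 1/Z_total = 1/R + 1/L + 1/C; Z_total = 2.887 + j31.15 Ω = 31.28∠84.7° Ω.
Step 4 — Source phasor: V = 5.41∠20.8° V = 5.057 + j1.921 V.
Step 5 — Ohm's law: I = V / Z_total = (5.057 + j1.921) / (2.887 + j31.15) = 0.07607 - j0.1553 A.
Step 6 — Convert to polar: |I| = 0.1729 A, ∠I = -63.9°.

I = 0.1729∠-63.9° A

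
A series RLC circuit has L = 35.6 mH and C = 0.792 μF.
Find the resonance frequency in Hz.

Step 1 — Resonance condition Im(Z)=0 gives ω₀ = 1/√(LC).
Step 2 — ω₀ = 1/√(0.0356·7.92e-07) = 5955 rad/s.
Step 3 — f₀ = ω₀/(2π) = 947.8 Hz.

f₀ = 947.8 Hz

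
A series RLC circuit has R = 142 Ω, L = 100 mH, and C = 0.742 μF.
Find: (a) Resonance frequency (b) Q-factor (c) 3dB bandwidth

Step 1 — Resonance condition Im(Z)=0 gives ω₀ = 1/√(LC).
Step 2 — ω₀ = 1/√(0.1·7.42e-07) = 3671 rad/s.
Step 3 — f₀ = ω₀/(2π) = 584.3 Hz.
Step 4 — Series Q: Q = ω₀L/R = 3671·0.1/142 = 2.585.
Step 5 — 3dB bandwidth: Δω = ω₀/Q = 1420 rad/s; BW = Δω/(2π) = 226 Hz.

(a) f₀ = 584.3 Hz  (b) Q = 2.585  (c) BW = 226 Hz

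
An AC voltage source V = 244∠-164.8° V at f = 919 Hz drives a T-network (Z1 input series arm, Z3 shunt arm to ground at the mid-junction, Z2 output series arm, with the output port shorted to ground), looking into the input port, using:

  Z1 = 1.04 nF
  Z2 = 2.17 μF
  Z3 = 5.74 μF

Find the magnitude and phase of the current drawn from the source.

Step 1 — Angular frequency: ω = 2π·f = 2π·919 = 5774 rad/s.
Step 2 — Component impedances:
  Z1: Z = 1/(jωC) = -j/(ω·C) = 0 - j1.665e+05 Ω
  Z2: Z = 1/(jωC) = -j/(ω·C) = 0 - j79.81 Ω
  Z3: Z = 1/(jωC) = -j/(ω·C) = 0 - j30.17 Ω
Step 3 — With the output port shorted to ground, the output series arm Z2 runs from the junction to ground; the shunt arm Z3 also runs from the junction to ground. They appear in parallel: Z3 || Z2 = 0 - j21.89 Ω.
Step 4 — Series with input arm Z1: Z_in = Z1 + (Z3 || Z2) = 0 - j1.665e+05 Ω = 1.665e+05∠-90.0° Ω.
Step 5 — Source phasor: V = 244∠-164.8° V = -235.5 - j63.97 V.
Step 6 — Ohm's law: I = V / Z_total = (-235.5 - j63.97) / (0 - j1.665e+05) = 0.0003841 - j0.001414 A.
Step 7 — Convert to polar: |I| = 0.001465 A, ∠I = -74.8°.

I = 0.001465∠-74.8° A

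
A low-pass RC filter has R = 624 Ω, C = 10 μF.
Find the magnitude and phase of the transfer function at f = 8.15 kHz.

Step 1 — Angular frequency: ω = 2π·8150 = 5.121e+04 rad/s.
Step 2 — Transfer function: H(jω) = 1/(1 + jωRC).
Step 3 — Denominator: 1 + jωRC = 1 + j·5.121e+04·624·1e-05 = 1 + j319.5.
Step 4 — H = 9.794e-06 - j0.003129.
Step 5 — Magnitude: |H| = 0.00313 (-50.1 dB); phase: φ = -89.8°.

|H| = 0.00313 (-50.1 dB), φ = -89.8°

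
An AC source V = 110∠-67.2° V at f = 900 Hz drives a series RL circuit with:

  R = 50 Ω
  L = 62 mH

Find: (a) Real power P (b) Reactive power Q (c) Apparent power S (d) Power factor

Step 1 — Angular frequency: ω = 2π·f = 2π·900 = 5655 rad/s.
Step 2 — Component impedances:
  R: Z = R = 50 Ω
  L: Z = jωL = j·5655·0.062 = 0 + j350.6 Ω
Step 3 — Series combination: Z_total = R + L = 50 + j350.6 Ω = 354.1∠81.9° Ω.
Step 4 — Source phasor: V = 110∠-67.2° V = 42.63 - j101.4 V.
Step 5 — Current: I = V / Z = -0.2665 - j0.1596 A = 0.3106∠-149.1° A.
Step 6 — Complex power: S = V·I* = 4.824 + j33.82 VA.
Step 7 — Real power: P = Re(S) = 4.824 W.
Step 8 — Reactive power: Q = Im(S) = 33.82 VAR.
Step 9 — Apparent power: |S| = 34.17 VA.
Step 10 — Power factor: PF = P/|S| = 0.1412 (lagging).

(a) P = 4.824 W  (b) Q = 33.82 VAR  (c) S = 34.17 VA  (d) PF = 0.1412 (lagging)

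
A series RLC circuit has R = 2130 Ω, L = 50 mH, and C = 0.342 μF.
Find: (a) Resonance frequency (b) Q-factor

Step 1 — Resonance condition Im(Z)=0 gives ω₀ = 1/√(LC).
Step 2 — ω₀ = 1/√(0.05·3.42e-07) = 7647 rad/s.
Step 3 — f₀ = ω₀/(2π) = 1217 Hz.
Step 4 — Series Q: Q = ω₀L/R = 7647·0.05/2130 = 0.1795.

(a) f₀ = 1217 Hz  (b) Q = 0.1795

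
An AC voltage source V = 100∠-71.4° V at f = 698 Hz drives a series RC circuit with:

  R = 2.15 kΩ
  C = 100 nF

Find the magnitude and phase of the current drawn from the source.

Step 1 — Angular frequency: ω = 2π·f = 2π·698 = 4386 rad/s.
Step 2 — Component impedances:
  R: Z = R = 2150 Ω
  C: Z = 1/(jωC) = -j/(ω·C) = 0 - j2280 Ω
Step 3 — Series combination: Z_total = R + C = 2150 - j2280 Ω = 3134∠-46.7° Ω.
Step 4 — Source phasor: V = 100∠-71.4° V = 31.9 - j94.78 V.
Step 5 — Ohm's law: I = V / Z_total = (31.9 - j94.78) / (2150 - j2280) = 0.02899 - j0.01334 A.
Step 6 — Convert to polar: |I| = 0.03191 A, ∠I = -24.7°.

I = 0.03191∠-24.7° A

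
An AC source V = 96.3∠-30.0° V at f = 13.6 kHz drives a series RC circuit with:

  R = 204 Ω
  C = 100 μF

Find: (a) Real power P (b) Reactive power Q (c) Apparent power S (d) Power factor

Step 1 — Angular frequency: ω = 2π·f = 2π·1.36e+04 = 8.545e+04 rad/s.
Step 2 — Component impedances:
  R: Z = R = 204 Ω
  C: Z = 1/(jωC) = -j/(ω·C) = 0 - j0.117 Ω
Step 3 — Series combination: Z_total = R + C = 204 - j0.117 Ω = 204∠-0.0° Ω.
Step 4 — Source phasor: V = 96.3∠-30.0° V = 83.4 - j48.15 V.
Step 5 — Current: I = V / Z = 0.409 - j0.2358 A = 0.4721∠-30.0° A.
Step 6 — Complex power: S = V·I* = 45.46 - j0.02608 VA.
Step 7 — Real power: P = Re(S) = 45.46 W.
Step 8 — Reactive power: Q = Im(S) = -0.02608 VAR.
Step 9 — Apparent power: |S| = 45.46 VA.
Step 10 — Power factor: PF = P/|S| = 1 (leading).

(a) P = 45.46 W  (b) Q = -0.02608 VAR  (c) S = 45.46 VA  (d) PF = 1 (leading)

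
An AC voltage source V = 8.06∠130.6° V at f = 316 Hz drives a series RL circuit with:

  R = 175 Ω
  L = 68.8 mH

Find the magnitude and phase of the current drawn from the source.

Step 1 — Angular frequency: ω = 2π·f = 2π·316 = 1985 rad/s.
Step 2 — Component impedances:
  R: Z = R = 175 Ω
  L: Z = jωL = j·1985·0.0688 = 0 + j136.6 Ω
Step 3 — Series combination: Z_total = R + L = 175 + j136.6 Ω = 222∠38.0° Ω.
Step 4 — Source phasor: V = 8.06∠130.6° V = -5.245 + j6.12 V.
Step 5 — Ohm's law: I = V / Z_total = (-5.245 + j6.12) / (175 + j136.6) = -0.001663 + j0.03627 A.
Step 6 — Convert to polar: |I| = 0.03631 A, ∠I = 92.6°.

I = 0.03631∠92.6° A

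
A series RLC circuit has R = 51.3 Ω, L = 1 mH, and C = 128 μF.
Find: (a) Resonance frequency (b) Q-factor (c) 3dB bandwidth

Step 1 — Resonance: ω₀ = 1/√(LC) = 1/√(0.001·0.000128) = 2795 rad/s.
Step 2 — f₀ = ω₀/(2π) = 444.9 Hz.
Step 3 — Series Q: Q = ω₀L/R = 2795·0.001/51.3 = 0.05449.
Step 4 — Bandwidth: Δω = ω₀/Q = 5.13e+04 rad/s; BW = Δω/(2π) = 8165 Hz.

(a) f₀ = 444.9 Hz  (b) Q = 0.05449  (c) BW = 8165 Hz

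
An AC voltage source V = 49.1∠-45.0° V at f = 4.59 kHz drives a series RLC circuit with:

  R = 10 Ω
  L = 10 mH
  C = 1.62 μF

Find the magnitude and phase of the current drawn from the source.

Step 1 — Angular frequency: ω = 2π·f = 2π·4590 = 2.884e+04 rad/s.
Step 2 — Component impedances:
  R: Z = R = 10 Ω
  L: Z = jωL = j·2.884e+04·0.01 = 0 + j288.4 Ω
  C: Z = 1/(jωC) = -j/(ω·C) = 0 - j21.4 Ω
Step 3 — Series combination: Z_total = R + L + C = 10 + j267 Ω = 267.2∠87.9° Ω.
Step 4 — Source phasor: V = 49.1∠-45.0° V = 34.72 - j34.72 V.
Step 5 — Ohm's law: I = V / Z_total = (34.72 - j34.72) / (10 + j267) = -0.125 - j0.1347 A.
Step 6 — Convert to polar: |I| = 0.1838 A, ∠I = -132.9°.

I = 0.1838∠-132.9° A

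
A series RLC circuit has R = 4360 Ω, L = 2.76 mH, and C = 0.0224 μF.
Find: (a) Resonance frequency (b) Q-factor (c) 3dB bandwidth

Step 1 — Resonance: ω₀ = 1/√(LC) = 1/√(0.00276·2.24e-08) = 1.272e+05 rad/s.
Step 2 — f₀ = ω₀/(2π) = 2.024e+04 Hz.
Step 3 — Series Q: Q = ω₀L/R = 1.272e+05·0.00276/4360 = 0.08051.
Step 4 — Bandwidth: Δω = ω₀/Q = 1.58e+06 rad/s; BW = Δω/(2π) = 2.514e+05 Hz.

(a) f₀ = 2.024e+04 Hz  (b) Q = 0.08051  (c) BW = 2.514e+05 Hz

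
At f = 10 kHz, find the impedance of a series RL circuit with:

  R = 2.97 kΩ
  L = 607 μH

Step 1 — Angular frequency: ω = 2π·f = 2π·1e+04 = 6.283e+04 rad/s.
Step 2 — Component impedances:
  R: Z = R = 2970 Ω
  L: Z = jωL = j·6.283e+04·0.000607 = 0 + j38.14 Ω
Step 3 — Series combination: Z_total = R + L = 2970 + j38.14 Ω = 2970∠0.7° Ω.

Z = 2970 + j38.14 Ω = 2970∠0.7° Ω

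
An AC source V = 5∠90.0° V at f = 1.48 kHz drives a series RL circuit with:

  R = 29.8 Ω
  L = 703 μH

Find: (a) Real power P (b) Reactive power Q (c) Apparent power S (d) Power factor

Step 1 — Angular frequency: ω = 2π·f = 2π·1480 = 9299 rad/s.
Step 2 — Component impedances:
  R: Z = R = 29.8 Ω
  L: Z = jωL = j·9299·0.000703 = 0 + j6.537 Ω
Step 3 — Series combination: Z_total = R + L = 29.8 + j6.537 Ω = 30.51∠12.4° Ω.
Step 4 — Source phasor: V = 5∠90.0° V = 0 + j5 V.
Step 5 — Current: I = V / Z = 0.03512 + j0.1601 A = 0.1639∠77.6° A.
Step 6 — Complex power: S = V·I* = 0.8004 + j0.1756 VA.
Step 7 — Real power: P = Re(S) = 0.8004 W.
Step 8 — Reactive power: Q = Im(S) = 0.1756 VAR.
Step 9 — Apparent power: |S| = 0.8194 VA.
Step 10 — Power factor: PF = P/|S| = 0.9768 (lagging).

(a) P = 0.8004 W  (b) Q = 0.1756 VAR  (c) S = 0.8194 VA  (d) PF = 0.9768 (lagging)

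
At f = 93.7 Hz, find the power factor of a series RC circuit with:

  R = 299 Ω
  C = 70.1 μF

Step 1 — Angular frequency: ω = 2π·f = 2π·93.7 = 588.7 rad/s.
Step 2 — Component impedances:
  R: Z = R = 299 Ω
  C: Z = 1/(jωC) = -j/(ω·C) = 0 - j24.23 Ω
Step 3 — Series combination: Z_total = R + C = 299 - j24.23 Ω = 300∠-4.6° Ω.
Step 4 — Power factor: PF = cos(φ) = Re(Z)/|Z| = 299/300 = 0.9967.
Step 5 — Type: Im(Z) = -24.23 ⇒ leading (phase φ = -4.6°).

PF = 0.9967 (leading, φ = -4.6°)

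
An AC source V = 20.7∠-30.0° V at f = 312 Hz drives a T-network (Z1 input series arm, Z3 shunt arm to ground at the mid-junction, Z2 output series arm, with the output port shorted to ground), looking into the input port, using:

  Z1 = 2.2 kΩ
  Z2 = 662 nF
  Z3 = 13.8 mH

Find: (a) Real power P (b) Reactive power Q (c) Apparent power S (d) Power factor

Step 1 — Angular frequency: ω = 2π·f = 2π·312 = 1960 rad/s.
Step 2 — Component impedances:
  Z1: Z = R = 2200 Ω
  Z2: Z = 1/(jωC) = -j/(ω·C) = 0 - j770.6 Ω
  Z3: Z = jωL = j·1960·0.0138 = 0 + j27.05 Ω
Step 3 — With the output port shorted to ground, the output series arm Z2 runs from the junction to ground; the shunt arm Z3 also runs from the junction to ground. They appear in parallel: Z3 || Z2 = 0 + j28.04 Ω.
Step 4 — Series with input arm Z1: Z_in = Z1 + (Z3 || Z2) = 2200 + j28.04 Ω = 2200∠0.7° Ω.
Step 5 — Source phasor: V = 20.7∠-30.0° V = 17.93 - j10.35 V.
Step 6 — Current: I = V / Z = 0.008087 - j0.004808 A = 0.009408∠-30.7° A.
Step 7 — Complex power: S = V·I* = 0.1947 + j0.002482 VA.
Step 8 — Real power: P = Re(S) = 0.1947 W.
Step 9 — Reactive power: Q = Im(S) = 0.002482 VAR.
Step 10 — Apparent power: |S| = 0.1948 VA.
Step 11 — Power factor: PF = P/|S| = 0.9999 (lagging).

(a) P = 0.1947 W  (b) Q = 0.002482 VAR  (c) S = 0.1948 VA  (d) PF = 0.9999 (lagging)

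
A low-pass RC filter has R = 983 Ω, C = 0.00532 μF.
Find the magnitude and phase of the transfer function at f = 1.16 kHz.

Step 1 — Angular frequency: ω = 2π·1160 = 7288 rad/s.
Step 2 — Transfer function: H(jω) = 1/(1 + jωRC).
Step 3 — Denominator: 1 + jωRC = 1 + j·7288·983·5.32e-09 = 1 + j0.03812.
Step 4 — H = 0.9985 - j0.03806.
Step 5 — Magnitude: |H| = 0.9993 (-0.0 dB); phase: φ = -2.2°.

|H| = 0.9993 (-0.0 dB), φ = -2.2°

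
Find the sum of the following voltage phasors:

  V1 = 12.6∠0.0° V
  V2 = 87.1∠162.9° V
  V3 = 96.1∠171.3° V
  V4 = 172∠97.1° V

Step 1 — Convert each phasor to rectangular form:
  V1 = 12.6·(cos(0.0°) + j·sin(0.0°)) = 12.6 V
  V2 = 87.1·(cos(162.9°) + j·sin(162.9°)) = -83.25 + j25.61 V
  V3 = 96.1·(cos(171.3°) + j·sin(171.3°)) = -94.99 + j14.54 V
  V4 = 172·(cos(97.1°) + j·sin(97.1°)) = -21.26 + j170.7 V
Step 2 — Sum components: V_total = -186.9 + j210.8 V.
Step 3 — Convert to polar: |V_total| = 281.7 V, ∠V_total = 131.6°.

V_total = 281.7∠131.6° V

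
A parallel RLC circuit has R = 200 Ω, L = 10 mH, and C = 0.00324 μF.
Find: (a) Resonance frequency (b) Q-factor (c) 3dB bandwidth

Step 1 — Resonance: ω₀ = 1/√(LC) = 1/√(0.01·3.24e-09) = 1.757e+05 rad/s.
Step 2 — f₀ = ω₀/(2π) = 2.796e+04 Hz.
Step 3 — Parallel Q: Q = R/(ω₀L) = 200/(1.757e+05·0.01) = 0.1138.
Step 4 — Bandwidth: Δω = ω₀/Q = 1.543e+06 rad/s; BW = Δω/(2π) = 2.456e+05 Hz.

(a) f₀ = 2.796e+04 Hz  (b) Q = 0.1138  (c) BW = 2.456e+05 Hz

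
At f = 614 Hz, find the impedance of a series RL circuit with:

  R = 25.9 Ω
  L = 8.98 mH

Step 1 — Angular frequency: ω = 2π·f = 2π·614 = 3858 rad/s.
Step 2 — Component impedances:
  R: Z = R = 25.9 Ω
  L: Z = jωL = j·3858·0.00898 = 0 + j34.64 Ω
Step 3 — Series combination: Z_total = R + L = 25.9 + j34.64 Ω = 43.26∠53.2° Ω.

Z = 25.9 + j34.64 Ω = 43.26∠53.2° Ω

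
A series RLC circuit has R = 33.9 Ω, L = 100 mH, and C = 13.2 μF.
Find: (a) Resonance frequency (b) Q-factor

Step 1 — Resonance condition Im(Z)=0 gives ω₀ = 1/√(LC).
Step 2 — ω₀ = 1/√(0.1·1.32e-05) = 870.4 rad/s.
Step 3 — f₀ = ω₀/(2π) = 138.5 Hz.
Step 4 — Series Q: Q = ω₀L/R = 870.4·0.1/33.9 = 2.568.

(a) f₀ = 138.5 Hz  (b) Q = 2.568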